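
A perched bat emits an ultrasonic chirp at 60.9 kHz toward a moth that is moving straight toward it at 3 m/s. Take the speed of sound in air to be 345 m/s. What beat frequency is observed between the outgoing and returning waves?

1068 Hz

The moth first receives the wave as a moving observer: f₁ = f₀ · (v + u)/v = 60.9 × (345 + 3)/345 ≈ 61.430 kHz.
On reflection it acts as a source moving toward the stationary detector: f₂ = f₁ · v/(v − u) = 61.430 × 345/342 ≈ 61.968 kHz.
Beat frequency (with f₀ = 60900 Hz): |f₂ − f₀| = 2u·f₀/(v − u) = 2 × 3 × 60900/342 ≈ 1068 Hz.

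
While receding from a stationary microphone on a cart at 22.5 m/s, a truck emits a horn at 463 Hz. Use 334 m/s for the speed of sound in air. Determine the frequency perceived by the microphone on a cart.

434 Hz

With the source moving away from a stationary observer, f' = f · v/(v + v_s).
f' = 463 × 334/(334 + 22.5) = 463 × 334/356.5 ≈ 434 Hz.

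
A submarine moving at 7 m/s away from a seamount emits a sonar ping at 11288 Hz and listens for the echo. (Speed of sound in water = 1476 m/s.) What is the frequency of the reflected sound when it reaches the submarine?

11181 Hz

The seamount receives the sound from a moving source: f₁ = f₀ · v/(v + v_e) = 11288 × 1476/1483 ≈ 11235 Hz.
On the return leg the submarine is a moving observer: f₂ = f₁ · (v − v_e)/v = 11235 × 1469/1476 ≈ 11181 Hz.
Equivalently f₂ = f₀ · (v − v_e)/(v + v_e).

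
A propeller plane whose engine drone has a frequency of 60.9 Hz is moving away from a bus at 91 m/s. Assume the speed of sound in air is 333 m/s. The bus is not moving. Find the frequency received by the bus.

47.8 Hz

With the source moving away from a stationary observer, f' = f · v/(v + v_s).
f' = 60.9 × 333/(333 + 91) = 60.9 × 333/424 ≈ 47.8 Hz.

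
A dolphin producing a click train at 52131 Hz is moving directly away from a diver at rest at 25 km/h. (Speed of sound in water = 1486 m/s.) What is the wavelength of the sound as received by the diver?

2.9 cm

25 km/h = 6.944 m/s.
Moving source, stationary observer: f' = f · v/(v + v_s) since the source is receding.
f' = 52131 × 1486/(1486 + 6.944) ≈ 51889 Hz.
λ' = v/f' = 1486/51888.5 ≈ 2.9 cm.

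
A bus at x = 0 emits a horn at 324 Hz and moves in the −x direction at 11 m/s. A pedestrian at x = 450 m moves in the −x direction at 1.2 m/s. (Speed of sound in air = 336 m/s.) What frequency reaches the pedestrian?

The observer lies on the +x side, so the source is heading away from the observer and the observer is heading toward the source.
Both move, so f' = f · (v + v_o)/(v + v_s).
f' = 324 × (336 + 1.2)/(336 + 11) = 324 × 337.2/347 ≈ 315 Hz.

315 Hz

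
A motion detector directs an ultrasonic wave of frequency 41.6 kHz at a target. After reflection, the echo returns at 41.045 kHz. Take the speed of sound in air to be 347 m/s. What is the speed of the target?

2.33 m/s

Double Doppler shift off a moving reflector: f₂ = f₀ · (v + u)/(v − u) (u > 0 toward emitter).
Rearranging, u = v · (f₂ − f₀)/(f₂ + f₀) = 347 × -0.555/82.645 ≈ -2.33 m/s.
So the target is moving at 2.33 m/s away from the emitter.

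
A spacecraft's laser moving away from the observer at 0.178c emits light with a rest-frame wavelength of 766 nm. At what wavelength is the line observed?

917.0 nm

Relativistic Doppler for wavelength: λ' = λ₀ · √((1 + β)/(1 − β)).
λ' = 766 × √(1.1780/0.8220) = 766 × 1.19712 ≈ 917.0 nm.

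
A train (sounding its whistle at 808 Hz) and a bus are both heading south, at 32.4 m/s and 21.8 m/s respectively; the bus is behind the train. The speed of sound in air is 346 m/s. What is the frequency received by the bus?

The bus is behind, so the train is moving away from it while the bus is moving toward the train.
General Doppler shift: f' = f · (v + v_o)/(v + v_s).
f' = 808 × (346 + 21.8)/(346 + 32.4) = 808 × 367.8/378.4 ≈ 785 Hz.

785 Hz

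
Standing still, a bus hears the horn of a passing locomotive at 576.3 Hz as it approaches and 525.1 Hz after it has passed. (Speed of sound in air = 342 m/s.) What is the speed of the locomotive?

f₁/f₂ = (v + v_s)/(v − v_s), so v_s = v · (f₁ − f₂)/(f₁ + f₂).
v_s = 342 × (576.3 − 525.1)/(576.3 + 525.1) = 342 × 51.2/1101.4 ≈ 15.9 m/s.

15.9 m/s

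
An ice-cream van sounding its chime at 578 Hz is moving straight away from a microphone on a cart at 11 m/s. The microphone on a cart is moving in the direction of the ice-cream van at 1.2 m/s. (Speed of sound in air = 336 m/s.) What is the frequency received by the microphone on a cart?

With source receding and observer approaching, f' = f · (v + v_o)/(v + v_s).
f' = 578 × (336 + 1.2)/(336 + 11) = 578 × 337.2/347 ≈ 562 Hz.

562 Hz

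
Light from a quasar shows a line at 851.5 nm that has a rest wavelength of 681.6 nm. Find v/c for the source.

λ'/λ₀ = 1.2493 > 1 (redshift), so the source is receding.
λ'/λ₀ = √((1 + β)/(1 − β)) for a receding source ⇒ β = (r² − 1)/(r² + 1) with r = λ'/λ₀.
β = (1.5607 − 1)/(1.5607 + 1) ≈ 0.219.

0.219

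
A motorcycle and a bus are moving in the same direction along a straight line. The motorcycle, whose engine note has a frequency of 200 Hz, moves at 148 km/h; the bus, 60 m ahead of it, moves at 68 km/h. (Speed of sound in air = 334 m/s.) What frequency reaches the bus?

215 Hz

148 km/h = 41.11 m/s; 68 km/h = 18.89 m/s.
The bus is ahead, so the motorcycle is moving toward it while the bus is moving away from the motorcycle.
General Doppler shift: f' = f · (v − v_o)/(v − v_s).
f' = 200 × (334 − 18.89)/(334 − 41.11) = 200 × 315.11/292.89 ≈ 215 Hz.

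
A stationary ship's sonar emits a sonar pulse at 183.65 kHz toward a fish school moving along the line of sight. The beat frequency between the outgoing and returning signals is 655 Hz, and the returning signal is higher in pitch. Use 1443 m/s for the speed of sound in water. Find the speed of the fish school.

Double Doppler shift off a moving reflector: f₂ = f₀ · (v + u)/(v − u) (u > 0 toward emitter).
Returning signal is higher, so f₂ = f₀ + Δf = 183650 + 655 = 184305 Hz.
Rearranging, u = v · (f₂ − f₀)/(f₂ + f₀) = 1443 × 655/367955 ≈ 2.57 m/s.
So the fish school is moving at 2.57 m/s toward the emitter.

2.57 m/s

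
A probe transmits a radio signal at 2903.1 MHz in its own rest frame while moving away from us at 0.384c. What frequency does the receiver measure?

Relativistic Doppler for frequency: f' = f₀ · √((1 − β)/(1 + β)).
f' = 2903.1 × √(0.6160/1.3840) = 2903.1 × 0.66715 ≈ 1936.8 MHz.

1936.8 MHz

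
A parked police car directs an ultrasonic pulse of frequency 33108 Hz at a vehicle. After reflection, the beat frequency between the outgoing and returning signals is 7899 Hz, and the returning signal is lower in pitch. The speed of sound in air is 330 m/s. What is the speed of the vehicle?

Double Doppler shift off a moving reflector: f₂ = f₀ · (v + u)/(v − u) (u > 0 toward emitter).
Returning signal is lower, so f₂ = f₀ − Δf = 33108 − 7899 = 25209 Hz.
Rearranging, u = v · (f₂ − f₀)/(f₂ + f₀) = 330 × -7899/58317 ≈ -45 m/s.
So the vehicle is moving at 45 m/s away from the emitter.

45 m/s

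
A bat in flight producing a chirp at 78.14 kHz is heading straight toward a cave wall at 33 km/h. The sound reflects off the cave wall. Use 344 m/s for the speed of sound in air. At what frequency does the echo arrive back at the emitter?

82.4 kHz

33 km/h = 9.167 m/s.
The cave wall receives the sound from a moving source: f₁ = f₀ · v/(v − v_e) = 78.14 × 344/334.83 ≈ 80.3 kHz.
On the return leg the bat in flight is a moving observer: f₂ = f₁ · (v + v_e)/v = 80.3 × 353.17/344 ≈ 82.4 kHz.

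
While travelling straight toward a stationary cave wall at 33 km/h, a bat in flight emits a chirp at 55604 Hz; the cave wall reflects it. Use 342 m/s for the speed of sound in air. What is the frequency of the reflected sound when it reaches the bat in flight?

33 km/h = 9.167 m/s.
The cave wall receives the sound from a moving source: f₁ = f₀ · v/(v − v_e) = 55604 × 342/332.83 ≈ 57135 Hz.
On the return leg the bat in flight is a moving observer: f₂ = f₁ · (v + v_e)/v = 57135 × 351.17/342 ≈ 58667 Hz.
Equivalently f₂ = f₀ · (v + v_e)/(v − v_e).

58667 Hz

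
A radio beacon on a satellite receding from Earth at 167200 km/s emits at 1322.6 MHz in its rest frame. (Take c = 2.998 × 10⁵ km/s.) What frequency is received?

704.8 MHz

β = v/c = 167200/299800 = 0.5577.
Relativistic Doppler for frequency: f' = f₀ · √((1 − β)/(1 + β)).
f' = 1322.6 × √(0.4423/1.5577) = 1322.6 × 0.53286 ≈ 704.8 MHz.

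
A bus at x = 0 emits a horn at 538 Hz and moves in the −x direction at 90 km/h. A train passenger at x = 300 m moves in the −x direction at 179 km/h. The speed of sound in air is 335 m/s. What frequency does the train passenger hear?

575 Hz

90 km/h = 25 m/s; 179 km/h = 49.72 m/s.
The observer lies on the +x side, so the source is heading away from the observer and the observer is heading toward the source.
With source receding and observer approaching, f' = f · (v + v_o)/(v + v_s).
f' = 538 × (335 + 49.72)/(335 + 25) = 538 × 384.72/360 ≈ 575 Hz.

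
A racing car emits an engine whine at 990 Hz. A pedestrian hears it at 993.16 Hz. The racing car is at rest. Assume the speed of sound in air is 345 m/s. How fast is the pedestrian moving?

f' > f, so the pedestrian is approaching.
f' = f · (v + v_o)/v ⇒ v_o = v · |f'/f − 1|.
v_o = 345 × |993.16/990 − 1| = 345 × 0.003192 ≈ 1.10 m/s.

1.10 m/s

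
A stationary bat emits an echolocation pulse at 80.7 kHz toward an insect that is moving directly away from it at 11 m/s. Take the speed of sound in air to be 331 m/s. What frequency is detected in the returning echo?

75.5 kHz

At the insect (a moving observer), f₁ = f₀ · (v − u)/v = 80.7 × 320/331 ≈ 78.0 kHz.
On reflection it acts as a source moving away from the stationary detector: f₂ = f₁ · v/(v + u) = 78.0 × 331/342 ≈ 75.5 kHz.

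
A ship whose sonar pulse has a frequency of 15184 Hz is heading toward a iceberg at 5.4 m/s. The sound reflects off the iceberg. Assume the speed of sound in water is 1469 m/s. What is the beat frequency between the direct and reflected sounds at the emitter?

The iceberg receives the sound from a moving source: f₁ = f₀ · v/(v − v_e) = 15184 × 1469/1463.6 ≈ 15240.0 Hz.
On the return leg the ship is a moving observer: f₂ = f₁ · (v + v_e)/v = 15240.0 × 1474.4/1469 ≈ 15296.0 Hz.
Beat against the emitted tone: |f₂ − f₀| = 2v_e·f₀/(v − v_e) = 2 × 5.4 × 15184/1463.6 ≈ 112 Hz.

112 Hz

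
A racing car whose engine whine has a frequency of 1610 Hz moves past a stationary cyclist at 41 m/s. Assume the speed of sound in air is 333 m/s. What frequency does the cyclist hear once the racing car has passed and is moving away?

1434 Hz

Receding: f₂ = f · v/(v + v_s) = 1610 × 333/374 ≈ 1434 Hz.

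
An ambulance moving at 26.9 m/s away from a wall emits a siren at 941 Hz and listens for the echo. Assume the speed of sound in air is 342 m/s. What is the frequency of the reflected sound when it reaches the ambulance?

The wall receives the sound from a moving source: f₁ = f₀ · v/(v + v_e) = 941 × 342/368.9 ≈ 872 Hz.
On the return leg the ambulance is a moving observer: f₂ = f₁ · (v − v_e)/v = 872 × 315.1/342 ≈ 804 Hz.

804 Hz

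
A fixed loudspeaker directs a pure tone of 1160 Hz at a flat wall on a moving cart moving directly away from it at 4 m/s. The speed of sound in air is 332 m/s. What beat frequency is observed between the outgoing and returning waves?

At the flat wall on a moving cart (a moving observer), f₁ = f₀ · (v − u)/v = 1160 × 328/332 ≈ 1146.0 Hz.
The reflection then acts as a moving source: f₂ = f₁ · v/(v + u) ≈ 1132.4 Hz.
Beat frequency: |f₂ − f₀| = 2u·f₀/(v + u) = 2 × 4 × 1160/336 ≈ 27.6 Hz.

27.6 Hz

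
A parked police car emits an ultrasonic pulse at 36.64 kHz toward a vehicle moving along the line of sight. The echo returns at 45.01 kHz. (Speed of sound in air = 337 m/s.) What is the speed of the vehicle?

Double Doppler shift off a moving reflector: f₂ = f₀ · (v + u)/(v − u) (u > 0 toward emitter).
Rearranging, u = v · (f₂ − f₀)/(f₂ + f₀) = 337 × 8.37/81.65 ≈ 35 m/s.
So the vehicle is moving at 35 m/s toward the emitter.

35 m/s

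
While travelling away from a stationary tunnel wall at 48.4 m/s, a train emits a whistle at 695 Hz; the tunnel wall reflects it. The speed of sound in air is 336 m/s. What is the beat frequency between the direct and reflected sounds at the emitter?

175 Hz

The tunnel wall receives the sound from a moving source: f₁ = f₀ · v/(v + v_e) = 695 × 336/384.4 ≈ 607.5 Hz.
On the return leg the train is a moving observer: f₂ = f₁ · (v − v_e)/v = 607.5 × 287.6/336 ≈ 520.0 Hz.
Equivalently f₂ = f₀ · (v − v_e)/(v + v_e).
Beat against the emitted tone: |f₂ − f₀| = 2v_e·f₀/(v + v_e) = 2 × 48.4 × 695/384.4 ≈ 175 Hz.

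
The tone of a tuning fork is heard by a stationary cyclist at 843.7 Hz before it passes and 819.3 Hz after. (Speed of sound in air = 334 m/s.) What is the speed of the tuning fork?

4.9 m/s

f₁/f₂ = (v + v_s)/(v − v_s), so v_s = v · (f₁ − f₂)/(f₁ + f₂).
v_s = 334 × (843.7 − 819.3)/(843.7 + 819.3) = 334 × 24.4/1663.0 ≈ 4.9 m/s.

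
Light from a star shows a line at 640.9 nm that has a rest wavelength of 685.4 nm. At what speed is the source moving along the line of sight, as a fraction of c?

λ'/λ₀ = 0.9351 < 1 (blueshift), so the source is approaching.
λ'/λ₀ = √((1 − β)/(1 + β)) for an approaching source ⇒ β = (1 − r²)/(1 + r²) with r = λ'/λ₀.
β = (1 − 0.8744)/(1 + 0.8744) ≈ 0.067.

0.067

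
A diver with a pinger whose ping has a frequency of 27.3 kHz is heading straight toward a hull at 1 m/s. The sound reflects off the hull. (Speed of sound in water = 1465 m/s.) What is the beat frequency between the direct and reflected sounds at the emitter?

37.3 Hz

The hull receives the sound from a moving source: f₁ = f₀ · v/(v − v_e) = 27.3 × 1465/1464 ≈ 27.3186 kHz.
On the return leg the diver with a pinger is a moving observer: f₂ = f₁ · (v + v_e)/v = 27.3186 × 1466/1465 ≈ 27.3373 kHz.
Beat against the emitted tone (with f₀ = 27300 Hz): |f₂ − f₀| = 2v_e·f₀/(v − v_e) = 2 × 1 × 27300/1464 ≈ 37.3 Hz.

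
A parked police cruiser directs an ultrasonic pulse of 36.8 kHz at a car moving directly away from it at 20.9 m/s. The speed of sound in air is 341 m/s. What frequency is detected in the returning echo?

At the car (a moving observer), f₁ = f₀ · (v − u)/v = 36.8 × 320.1/341 ≈ 34.5 kHz.
The reflection then acts as a moving source: f₂ = f₁ · v/(v + u) ≈ 32.5 kHz.

32.5 kHz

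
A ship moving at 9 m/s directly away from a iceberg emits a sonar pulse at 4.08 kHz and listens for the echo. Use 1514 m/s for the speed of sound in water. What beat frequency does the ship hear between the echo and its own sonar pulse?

48.2 Hz

The iceberg receives the sound from a moving source: f₁ = f₀ · v/(v + v_e) = 4.08 × 1514/1523 ≈ 4.0559 kHz.
On the return leg the ship is a moving observer: f₂ = f₁ · (v − v_e)/v = 4.0559 × 1505/1514 ≈ 4.0318 kHz.
Beat against the emitted tone (with f₀ = 4080 Hz): |f₂ − f₀| = 2v_e·f₀/(v + v_e) = 2 × 9 × 4080/1523 ≈ 48.2 Hz.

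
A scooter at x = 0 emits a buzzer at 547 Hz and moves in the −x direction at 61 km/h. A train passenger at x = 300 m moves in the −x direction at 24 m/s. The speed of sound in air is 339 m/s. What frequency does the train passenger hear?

558 Hz

61 km/h = 16.94 m/s.
The observer lies on the +x side, so the source is heading away from the observer and the observer is heading toward the source.
Both move, so f' = f · (v + v_o)/(v + v_s).
f' = 547 × (339 + 24)/(339 + 16.94) = 547 × 363/355.94 ≈ 558 Hz.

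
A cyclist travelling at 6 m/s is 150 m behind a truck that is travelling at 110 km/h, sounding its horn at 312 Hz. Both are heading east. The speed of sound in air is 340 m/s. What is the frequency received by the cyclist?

110 km/h = 30.56 m/s.
The cyclist is behind, so the truck is moving away from it while the cyclist is moving toward the truck.
With source receding and observer approaching, f' = f · (v + v_o)/(v + v_s).
f' = 312 × (340 + 6)/(340 + 30.56) = 312 × 346/370.56 ≈ 291 Hz.

291 Hz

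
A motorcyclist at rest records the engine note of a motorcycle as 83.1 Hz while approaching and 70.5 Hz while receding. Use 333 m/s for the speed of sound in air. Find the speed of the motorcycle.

f₁/f₂ = (v + v_s)/(v − v_s), so v_s = v · (f₁ − f₂)/(f₁ + f₂).
v_s = 333 × (83.1 − 70.5)/(83.1 + 70.5) = 333 × 12.6/153.6 ≈ 27 m/s.

27 m/s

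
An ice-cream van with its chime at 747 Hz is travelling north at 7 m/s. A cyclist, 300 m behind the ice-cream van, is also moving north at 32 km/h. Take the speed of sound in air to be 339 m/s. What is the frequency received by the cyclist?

32 km/h = 8.889 m/s.
The cyclist is behind, so the ice-cream van is moving away from it while the cyclist is moving toward the ice-cream van.
Both move, so f' = f · (v + v_o)/(v + v_s).
f' = 747 × (339 + 8.889)/(339 + 7) = 747 × 347.89/346 ≈ 751 Hz.

751 Hz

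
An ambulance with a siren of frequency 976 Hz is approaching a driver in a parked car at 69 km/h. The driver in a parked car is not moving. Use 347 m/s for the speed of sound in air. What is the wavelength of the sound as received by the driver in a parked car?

69 km/h = 19.17 m/s.
Moving source, stationary observer: f' = f · v/(v − v_s) since the source is approaching.
f' = 976 × 347/(347 − 19.17) ≈ 1033 Hz.
λ' = v/f' = 347/1033.06 ≈ 33.6 cm.

33.6 cm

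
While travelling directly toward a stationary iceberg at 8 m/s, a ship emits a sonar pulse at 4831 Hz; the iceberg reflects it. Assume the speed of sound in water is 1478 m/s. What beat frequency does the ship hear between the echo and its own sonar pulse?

The iceberg receives the sound from a moving source: f₁ = f₀ · v/(v − v_e) = 4831 × 1478/1470 ≈ 4857.3 Hz.
On the return leg the ship is a moving observer: f₂ = f₁ · (v + v_e)/v = 4857.3 × 1486/1478 ≈ 4883.6 Hz.
Equivalently f₂ = f₀ · (v + v_e)/(v − v_e).
Beat against the emitted tone: |f₂ − f₀| = 2v_e·f₀/(v − v_e) = 2 × 8 × 4831/1470 ≈ 52.6 Hz.

52.6 Hz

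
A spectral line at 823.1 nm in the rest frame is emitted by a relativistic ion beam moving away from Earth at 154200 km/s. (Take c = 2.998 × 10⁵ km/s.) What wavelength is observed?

β = v/c = 154200/299800 = 0.5143.
Relativistic Doppler for wavelength: λ' = λ₀ · √((1 + β)/(1 − β)).
λ' = 823.1 × √(1.5143/0.4857) = 823.1 × 1.76582 ≈ 1453.4 nm.

1453.4 nm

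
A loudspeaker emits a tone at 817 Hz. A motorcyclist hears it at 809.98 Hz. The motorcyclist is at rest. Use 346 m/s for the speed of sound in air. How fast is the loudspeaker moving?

3.00 m/s

f' < f, so the loudspeaker is receding.
f' = f · v/(v + v_s) ⇒ v_s = v · |1 − f/f'|.
v_s = 346 × |1 − 817/809.98| = 346 × 0.008667 ≈ 3.00 m/s.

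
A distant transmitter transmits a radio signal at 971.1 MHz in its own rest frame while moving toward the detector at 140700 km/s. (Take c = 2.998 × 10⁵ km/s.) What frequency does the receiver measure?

1615.9 MHz

β = v/c = 140700/299800 = 0.4693.
Relativistic Doppler for frequency: f' = f₀ · √((1 + β)/(1 − β)).
f' = 971.1 × √(1.4693/0.5307) = 971.1 × 1.66394 ≈ 1615.9 MHz.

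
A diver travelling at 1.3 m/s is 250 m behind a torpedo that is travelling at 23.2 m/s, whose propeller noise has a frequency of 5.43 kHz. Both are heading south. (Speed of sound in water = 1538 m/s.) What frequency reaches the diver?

5.35 kHz

The diver is behind, so the torpedo is moving away from it while the diver is moving toward the torpedo.
With source receding and observer approaching, f' = f · (v + v_o)/(v + v_s).
f' = 5.43 × (1538 + 1.3)/(1538 + 23.2) = 5.43 × 1539.3/1561.2 ≈ 5.35 kHz.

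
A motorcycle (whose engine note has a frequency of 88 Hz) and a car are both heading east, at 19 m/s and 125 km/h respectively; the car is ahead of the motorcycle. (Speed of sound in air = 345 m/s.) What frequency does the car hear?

84 Hz

125 km/h = 34.72 m/s.
The car is ahead, so the motorcycle is moving toward it while the car is moving away from the motorcycle.
General Doppler shift: f' = f · (v − v_o)/(v − v_s).
f' = 88 × (345 − 34.72)/(345 − 19) = 88 × 310.28/326 ≈ 84 Hz.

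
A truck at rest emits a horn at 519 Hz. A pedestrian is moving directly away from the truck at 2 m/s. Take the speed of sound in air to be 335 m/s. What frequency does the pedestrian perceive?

516 Hz

Only the observer moves, away from the source, so f' = f · (v − v_o)/v.
f' = 519 × (335 − 2)/335 = 519 × 333/335 ≈ 516 Hz.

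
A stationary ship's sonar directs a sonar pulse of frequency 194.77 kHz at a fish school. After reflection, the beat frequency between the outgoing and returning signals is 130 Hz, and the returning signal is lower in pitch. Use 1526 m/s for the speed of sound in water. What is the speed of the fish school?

Double Doppler shift off a moving reflector: f₂ = f₀ · (v + u)/(v − u) (u > 0 toward emitter).
Returning signal is lower, so f₂ = f₀ − Δf = 194770 − 130 = 194640 Hz.
Rearranging, u = v · (f₂ − f₀)/(f₂ + f₀) = 1526 × -130/389410 ≈ -0.51 m/s.
So the fish school is moving at 0.51 m/s away from the emitter.

0.51 m/s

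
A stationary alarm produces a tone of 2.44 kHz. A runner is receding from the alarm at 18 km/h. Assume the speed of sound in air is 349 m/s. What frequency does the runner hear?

18 km/h = 5 m/s.
Only the observer moves, away from the source, so f' = f · (v − v_o)/v.
f' = 2.44 × (349 − 5)/349 = 2.44 × 344/349 ≈ 2.41 kHz.

2.41 kHz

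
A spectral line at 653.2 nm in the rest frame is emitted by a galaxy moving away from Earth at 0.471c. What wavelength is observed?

1089.2 nm

Relativistic Doppler for wavelength: λ' = λ₀ · √((1 + β)/(1 − β)).
λ' = 653.2 × √(1.4710/0.5290) = 653.2 × 1.66755 ≈ 1089.2 nm.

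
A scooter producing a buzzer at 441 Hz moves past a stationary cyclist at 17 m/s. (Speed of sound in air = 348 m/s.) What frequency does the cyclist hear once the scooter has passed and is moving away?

Receding: f₂ = f · v/(v + v_s) = 441 × 348/365 ≈ 420 Hz.

420 Hz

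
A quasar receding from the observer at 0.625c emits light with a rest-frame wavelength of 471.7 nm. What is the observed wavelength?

981.9 nm

Relativistic Doppler for wavelength: λ' = λ₀ · √((1 + β)/(1 − β)).
λ' = 471.7 × √(1.6250/0.3750) = 471.7 × 2.08167 ≈ 981.9 nm.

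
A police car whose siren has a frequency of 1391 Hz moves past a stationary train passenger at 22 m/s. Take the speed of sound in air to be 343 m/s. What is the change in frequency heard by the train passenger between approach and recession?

Approaching: f₁ = f · v/(v − v_s) = 1391 × 343/321 ≈ 1486 Hz.
Receding: f₂ = f · v/(v + v_s) = 1391 × 343/365 ≈ 1307 Hz.
Drop: f₁ − f₂ = 2f·v·v_s/(v² − v_s²) = 2 × 1391 × 343 × 22/(343² − 22²) ≈ 179 Hz.

179 Hz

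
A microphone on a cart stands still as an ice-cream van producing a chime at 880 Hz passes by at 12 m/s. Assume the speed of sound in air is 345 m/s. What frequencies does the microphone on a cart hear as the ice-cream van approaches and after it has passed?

Approaching: f₁ = f · v/(v − v_s) = 880 × 345/333 ≈ 912 Hz.
Receding: f₂ = f · v/(v + v_s) = 880 × 345/357 ≈ 850 Hz.

912 Hz approaching; 850 Hz receding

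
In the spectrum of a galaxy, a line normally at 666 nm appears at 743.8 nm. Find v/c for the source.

λ'/λ₀ = 1.1168 > 1 (redshift), so the source is receding.
λ'/λ₀ = √((1 + β)/(1 − β)) for a receding source ⇒ β = (r² − 1)/(r² + 1) with r = λ'/λ₀.
β = (1.2473 − 1)/(1.2473 + 1) ≈ 0.110.

0.110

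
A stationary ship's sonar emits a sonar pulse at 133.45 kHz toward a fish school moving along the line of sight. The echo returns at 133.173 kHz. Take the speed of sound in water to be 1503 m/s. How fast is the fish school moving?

Double Doppler shift off a moving reflector: f₂ = f₀ · (v + u)/(v − u) (u > 0 toward emitter).
Rearranging, u = v · (f₂ − f₀)/(f₂ + f₀) = 1503 × -0.277/266.623 ≈ -1.56 m/s.
So the fish school is moving at 1.56 m/s away from the emitter.

1.56 m/s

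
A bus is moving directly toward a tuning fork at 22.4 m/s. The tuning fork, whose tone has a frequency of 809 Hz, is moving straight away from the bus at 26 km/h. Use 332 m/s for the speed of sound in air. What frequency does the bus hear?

26 km/h = 7.222 m/s.
Both move, so f' = f · (v + v_o)/(v + v_s).
f' = 809 × (332 + 22.4)/(332 + 7.222) = 809 × 354.4/339.22 ≈ 845 Hz.

845 Hz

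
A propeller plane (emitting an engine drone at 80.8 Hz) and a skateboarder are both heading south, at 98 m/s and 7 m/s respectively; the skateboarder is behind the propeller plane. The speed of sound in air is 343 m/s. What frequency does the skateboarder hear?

The skateboarder is behind, so the propeller plane is moving away from it while the skateboarder is moving toward the propeller plane.
General Doppler shift: f' = f · (v + v_o)/(v + v_s).
f' = 80.8 × (343 + 7)/(343 + 98) = 80.8 × 350/441 ≈ 64 Hz.

64 Hz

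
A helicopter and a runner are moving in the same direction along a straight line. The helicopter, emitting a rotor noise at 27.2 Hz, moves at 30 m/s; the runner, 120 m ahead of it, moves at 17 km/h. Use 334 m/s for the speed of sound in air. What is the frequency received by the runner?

29.5 Hz

17 km/h = 4.722 m/s.
The runner is ahead, so the helicopter is moving toward it while the runner is moving away from the helicopter.
General Doppler shift: f' = f · (v − v_o)/(v − v_s).
f' = 27.2 × (334 − 4.722)/(334 − 30) = 27.2 × 329.28/304 ≈ 29.5 Hz.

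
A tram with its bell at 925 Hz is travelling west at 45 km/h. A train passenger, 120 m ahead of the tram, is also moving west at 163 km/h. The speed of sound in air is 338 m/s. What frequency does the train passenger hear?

832 Hz

45 km/h = 12.5 m/s; 163 km/h = 45.28 m/s.
The train passenger is ahead, so the tram is moving toward it while the train passenger is moving away from the tram.
General Doppler shift: f' = f · (v − v_o)/(v − v_s).
f' = 925 × (338 − 45.28)/(338 − 12.5) = 925 × 292.72/325.5 ≈ 832 Hz.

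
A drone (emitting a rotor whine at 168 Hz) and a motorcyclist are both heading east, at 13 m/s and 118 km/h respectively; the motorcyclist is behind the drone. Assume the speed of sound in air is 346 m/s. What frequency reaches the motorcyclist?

118 km/h = 32.78 m/s.
The motorcyclist is behind, so the drone is moving away from it while the motorcyclist is moving toward the drone.
General Doppler shift: f' = f · (v + v_o)/(v + v_s).
f' = 168 × (346 + 32.78)/(346 + 13) = 168 × 378.78/359 ≈ 177 Hz.

177 Hz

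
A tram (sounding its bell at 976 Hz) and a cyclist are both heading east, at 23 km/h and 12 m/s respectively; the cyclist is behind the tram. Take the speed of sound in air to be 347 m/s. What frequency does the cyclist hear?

991 Hz

23 km/h = 6.389 m/s.
The cyclist is behind, so the tram is moving away from it while the cyclist is moving toward the tram.
Both move, so f' = f · (v + v_o)/(v + v_s).
f' = 976 × (347 + 12)/(347 + 6.389) = 976 × 359/353.39 ≈ 991 Hz.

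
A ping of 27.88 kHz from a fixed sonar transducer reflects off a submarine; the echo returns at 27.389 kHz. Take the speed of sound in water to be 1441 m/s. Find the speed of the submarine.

Double Doppler shift off a moving reflector: f₂ = f₀ · (v + u)/(v − u) (u > 0 toward emitter).
Rearranging, u = v · (f₂ − f₀)/(f₂ + f₀) = 1441 × -0.491/55.269 ≈ -12.8 m/s.
So the submarine is moving at 12.8 m/s away from the emitter.

12.8 m/s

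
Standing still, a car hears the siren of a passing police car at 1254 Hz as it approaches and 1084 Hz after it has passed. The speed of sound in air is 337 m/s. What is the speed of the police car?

f₁/f₂ = (v + v_s)/(v − v_s), so v_s = v · (f₁ − f₂)/(f₁ + f₂).
v_s = 337 × (1254 − 1084)/(1254 + 1084) = 337 × 170/2338 ≈ 24.5 m/s.

24.5 m/s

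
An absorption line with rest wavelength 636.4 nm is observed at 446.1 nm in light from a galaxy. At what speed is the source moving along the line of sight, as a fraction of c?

λ'/λ₀ = 0.7010 < 1 (blueshift), so the source is approaching.
λ'/λ₀ = √((1 − β)/(1 + β)) for an approaching source ⇒ β = (1 − r²)/(1 + r²) with r = λ'/λ₀.
β = (1 − 0.4914)/(1 + 0.4914) ≈ 0.341.

0.341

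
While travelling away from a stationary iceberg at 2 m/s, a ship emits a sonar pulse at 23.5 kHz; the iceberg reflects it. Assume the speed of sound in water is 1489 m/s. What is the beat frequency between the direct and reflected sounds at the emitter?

The iceberg receives the sound from a moving source: f₁ = f₀ · v/(v + v_e) = 23.5 × 1489/1491 ≈ 23.4685 kHz.
On the return leg the ship is a moving observer: f₂ = f₁ · (v − v_e)/v = 23.4685 × 1487/1489 ≈ 23.4370 kHz.
Equivalently f₂ = f₀ · (v − v_e)/(v + v_e).
Beat against the emitted tone (with f₀ = 23500 Hz): |f₂ − f₀| = 2v_e·f₀/(v + v_e) = 2 × 2 × 23500/1491 ≈ 63 Hz.

63 Hz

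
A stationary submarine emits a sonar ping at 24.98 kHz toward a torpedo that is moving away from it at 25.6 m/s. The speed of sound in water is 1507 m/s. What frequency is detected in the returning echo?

24.1 kHz

The torpedo first receives the wave as a moving observer: f₁ = f₀ · (v − u)/v = 24.98 × (1507 − 25.6)/1507 ≈ 24.6 kHz.
On reflection it acts as a source moving away from the stationary detector: f₂ = f₁ · v/(v + u) = 24.6 × 1507/1532.6 ≈ 24.1 kHz.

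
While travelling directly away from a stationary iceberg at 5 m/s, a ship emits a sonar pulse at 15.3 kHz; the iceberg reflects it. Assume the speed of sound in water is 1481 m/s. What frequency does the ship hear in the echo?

15.20 kHz

The iceberg receives the sound from a moving source: f₁ = f₀ · v/(v + v_e) = 15.3 × 1481/1486 ≈ 15.25 kHz.
On the return leg the ship is a moving observer: f₂ = f₁ · (v − v_e)/v = 15.25 × 1476/1481 ≈ 15.20 kHz.
Equivalently f₂ = f₀ · (v − v_e)/(v + v_e).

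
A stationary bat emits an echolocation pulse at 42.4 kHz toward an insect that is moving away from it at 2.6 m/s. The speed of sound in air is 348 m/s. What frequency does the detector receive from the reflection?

At the insect (a moving observer), f₁ = f₀ · (v − u)/v = 42.4 × 345.4/348 ≈ 42.1 kHz.
On reflection it acts as a source moving away from the stationary detector: f₂ = f₁ · v/(v + u) = 42.1 × 348/350.6 ≈ 41.8 kHz.
Equivalently f₂ = f₀ · (v − u)/(v + u).

41.8 kHz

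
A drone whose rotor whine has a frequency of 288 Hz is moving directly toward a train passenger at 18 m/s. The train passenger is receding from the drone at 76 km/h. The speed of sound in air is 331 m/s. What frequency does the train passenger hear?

76 km/h = 21.11 m/s.
Both move, so f' = f · (v − v_o)/(v − v_s).
f' = 288 × (331 − 21.11)/(331 − 18) = 288 × 309.89/313 ≈ 285 Hz.

285 Hz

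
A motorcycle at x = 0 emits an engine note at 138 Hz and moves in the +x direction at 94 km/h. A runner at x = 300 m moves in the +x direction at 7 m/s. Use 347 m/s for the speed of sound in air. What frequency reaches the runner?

146 Hz

94 km/h = 26.11 m/s.
The observer lies on the +x side, so the source is heading toward the observer and the observer is heading away from the source.
General Doppler shift: f' = f · (v − v_o)/(v − v_s).
f' = 138 × (347 − 7)/(347 − 26.11) = 138 × 340/320.89 ≈ 146 Hz.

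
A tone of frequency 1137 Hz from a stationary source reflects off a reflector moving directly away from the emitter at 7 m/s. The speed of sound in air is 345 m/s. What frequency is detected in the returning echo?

1092 Hz

At the reflector (a moving observer), f₁ = f₀ · (v − u)/v = 1137 × 338/345 ≈ 1114 Hz.
The reflection then acts as a moving source: f₂ = f₁ · v/(v + u) ≈ 1092 Hz.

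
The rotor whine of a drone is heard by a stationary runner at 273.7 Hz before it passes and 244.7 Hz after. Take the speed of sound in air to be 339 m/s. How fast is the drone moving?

f₁/f₂ = (v + v_s)/(v − v_s), so v_s = v · (f₁ − f₂)/(f₁ + f₂).
v_s = 339 × (273.7 − 244.7)/(273.7 + 244.7) = 339 × 29.0/518.4 ≈ 19.0 m/s.

19.0 m/s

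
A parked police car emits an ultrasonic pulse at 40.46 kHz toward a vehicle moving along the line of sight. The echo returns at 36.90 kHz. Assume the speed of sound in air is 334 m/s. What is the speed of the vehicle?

15.4 m/s

Double Doppler shift off a moving reflector: f₂ = f₀ · (v + u)/(v − u) (u > 0 toward emitter).
Rearranging, u = v · (f₂ − f₀)/(f₂ + f₀) = 334 × -3.56/77.36 ≈ -15.4 m/s.
So the vehicle is moving at 15.4 m/s away from the emitter.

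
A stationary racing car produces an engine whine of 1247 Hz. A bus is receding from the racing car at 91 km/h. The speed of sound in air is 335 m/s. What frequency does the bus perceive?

1153 Hz

91 km/h = 25.28 m/s.
Only the observer moves, away from the source, so f' = f · (v − v_o)/v.
f' = 1247 × (335 − 25.28)/335 = 1247 × 309.72/335 ≈ 1153 Hz.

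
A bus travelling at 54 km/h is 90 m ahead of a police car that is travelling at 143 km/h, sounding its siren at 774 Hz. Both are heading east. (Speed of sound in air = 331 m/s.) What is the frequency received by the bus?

840 Hz

143 km/h = 39.72 m/s; 54 km/h = 15 m/s.
The bus is ahead, so the police car is moving toward it while the bus is moving away from the police car.
With source approaching and observer receding, f' = f · (v − v_o)/(v − v_s).
f' = 774 × (331 − 15)/(331 − 39.72) = 774 × 316/291.28 ≈ 840 Hz.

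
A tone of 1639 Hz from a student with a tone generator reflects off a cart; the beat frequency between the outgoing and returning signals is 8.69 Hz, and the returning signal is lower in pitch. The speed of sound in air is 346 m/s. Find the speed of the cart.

Double Doppler shift off a moving reflector: f₂ = f₀ · (v + u)/(v − u) (u > 0 toward emitter).
Returning signal is lower, so f₂ = f₀ − Δf = 1639 − 8.69 = 1630.31 Hz.
Rearranging, u = v · (f₂ − f₀)/(f₂ + f₀) = 346 × -8.69/3269.31 ≈ -0.92 m/s.
So the cart is moving at 0.92 m/s away from the emitter.

0.92 m/s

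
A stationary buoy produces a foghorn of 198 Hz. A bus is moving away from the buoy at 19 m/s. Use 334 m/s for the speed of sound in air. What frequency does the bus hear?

Only the observer moves, away from the source, so f' = f · (v − v_o)/v.
f' = 198 × (334 − 19)/334 = 198 × 315/334 ≈ 187 Hz.

187 Hz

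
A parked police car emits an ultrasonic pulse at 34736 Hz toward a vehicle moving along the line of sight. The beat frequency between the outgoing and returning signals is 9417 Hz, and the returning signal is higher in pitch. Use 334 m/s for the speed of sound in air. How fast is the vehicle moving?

Double Doppler shift off a moving reflector: f₂ = f₀ · (v + u)/(v − u) (u > 0 toward emitter).
Returning signal is higher, so f₂ = f₀ + Δf = 34736 + 9417 = 44153 Hz.
Rearranging, u = v · (f₂ − f₀)/(f₂ + f₀) = 334 × 9417/78889 ≈ 40 m/s.
So the vehicle is moving at 40 m/s toward the emitter.

40 m/s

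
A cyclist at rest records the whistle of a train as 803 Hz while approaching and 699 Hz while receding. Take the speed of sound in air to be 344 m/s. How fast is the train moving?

f₁/f₂ = (v + v_s)/(v − v_s), so v_s = v · (f₁ − f₂)/(f₁ + f₂).
v_s = 344 × (803 − 699)/(803 + 699) = 344 × 104/1502 ≈ 23.8 m/s.

23.8 m/s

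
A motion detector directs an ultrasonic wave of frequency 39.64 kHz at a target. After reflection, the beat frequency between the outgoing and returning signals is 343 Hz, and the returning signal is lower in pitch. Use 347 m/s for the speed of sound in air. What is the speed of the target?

Double Doppler shift off a moving reflector: f₂ = f₀ · (v + u)/(v − u) (u > 0 toward emitter).
Returning signal is lower, so f₂ = f₀ − Δf = 39640 − 343 = 39297 Hz.
Rearranging, u = v · (f₂ − f₀)/(f₂ + f₀) = 347 × -343/78937 ≈ -1.51 m/s.
So the target is moving at 1.51 m/s away from the emitter.

1.51 m/s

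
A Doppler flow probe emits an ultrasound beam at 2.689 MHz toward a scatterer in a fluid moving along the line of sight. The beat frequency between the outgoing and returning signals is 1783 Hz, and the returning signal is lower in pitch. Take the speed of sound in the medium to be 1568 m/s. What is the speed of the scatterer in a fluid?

Double Doppler shift off a moving reflector: f₂ = f₀ · (v + u)/(v − u) (u > 0 toward emitter).
Returning signal is lower, so f₂ = f₀ − Δf = 2689000 − 1783 = 2687217 Hz.
Rearranging, u = v · (f₂ − f₀)/(f₂ + f₀) = 1568 × -1783/5376217 ≈ -0.52 m/s.
So the scatterer in a fluid is moving at 0.52 m/s away from the emitter.

0.52 m/s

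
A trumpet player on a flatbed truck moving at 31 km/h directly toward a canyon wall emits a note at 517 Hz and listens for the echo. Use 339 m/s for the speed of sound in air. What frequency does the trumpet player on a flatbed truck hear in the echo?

31 km/h = 8.611 m/s.
The canyon wall receives the sound from a moving source: f₁ = f₀ · v/(v − v_e) = 517 × 339/330.39 ≈ 530 Hz.
On the return leg the trumpet player on a flatbed truck is a moving observer: f₂ = f₁ · (v + v_e)/v = 530 × 347.61/339 ≈ 544 Hz.
Equivalently f₂ = f₀ · (v + v_e)/(v − v_e).

544 Hz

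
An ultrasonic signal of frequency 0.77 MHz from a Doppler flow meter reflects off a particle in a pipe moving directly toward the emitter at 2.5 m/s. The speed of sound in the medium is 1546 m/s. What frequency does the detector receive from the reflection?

0.7725 MHz

At the particle in a pipe (a moving observer), f₁ = f₀ · (v + u)/v = 0.77 × 1548.5/1546 ≈ 0.7712 MHz.
On reflection it acts as a source moving toward the stationary detector: f₂ = f₁ · v/(v − u) = 0.7712 × 1546/1543.5 ≈ 0.7725 MHz.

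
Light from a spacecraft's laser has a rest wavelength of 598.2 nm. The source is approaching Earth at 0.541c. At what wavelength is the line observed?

Relativistic Doppler for wavelength: λ' = λ₀ · √((1 − β)/(1 + β)).
λ' = 598.2 × √(0.4590/1.5410) = 598.2 × 0.54576 ≈ 326.5 nm.

326.5 nm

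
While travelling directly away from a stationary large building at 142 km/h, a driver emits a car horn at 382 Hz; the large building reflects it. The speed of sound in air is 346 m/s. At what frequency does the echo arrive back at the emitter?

304 Hz

142 km/h = 39.44 m/s.
The large building receives the sound from a moving source: f₁ = f₀ · v/(v + v_e) = 382 × 346/385.44 ≈ 343 Hz.
On the return leg the driver is a moving observer: f₂ = f₁ · (v − v_e)/v = 343 × 306.56/346 ≈ 304 Hz.
Equivalently f₂ = f₀ · (v − v_e)/(v + v_e).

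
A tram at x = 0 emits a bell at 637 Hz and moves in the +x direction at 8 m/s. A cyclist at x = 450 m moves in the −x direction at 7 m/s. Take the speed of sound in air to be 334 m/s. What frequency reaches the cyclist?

666 Hz

The observer lies on the +x side, so the source is heading toward the observer and the observer is heading toward the source.
General Doppler shift: f' = f · (v + v_o)/(v − v_s).
f' = 637 × (334 + 7)/(334 − 8) = 637 × 341/326 ≈ 666 Hz.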